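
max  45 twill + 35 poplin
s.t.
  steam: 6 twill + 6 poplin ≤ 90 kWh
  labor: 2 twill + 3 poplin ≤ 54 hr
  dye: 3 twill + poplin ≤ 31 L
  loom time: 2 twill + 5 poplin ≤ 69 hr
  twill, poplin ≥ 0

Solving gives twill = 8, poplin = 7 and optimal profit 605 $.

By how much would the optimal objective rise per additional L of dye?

Check each constraint at x*: steam 90/90 (tight); labor 37/54 (slack 17); dye 31/31 (tight); loom time 51/69 (slack 18).
Since labor, loom time are not tight, their duals are 0.
Dual feasibility on the basic columns requires 6·y_steam + 3·y_dye = 45, 6·y_steam + 1·y_dye = 35.
→ y_steam = 5 and y_dye = 5.
Shadow price of dye = 5.

5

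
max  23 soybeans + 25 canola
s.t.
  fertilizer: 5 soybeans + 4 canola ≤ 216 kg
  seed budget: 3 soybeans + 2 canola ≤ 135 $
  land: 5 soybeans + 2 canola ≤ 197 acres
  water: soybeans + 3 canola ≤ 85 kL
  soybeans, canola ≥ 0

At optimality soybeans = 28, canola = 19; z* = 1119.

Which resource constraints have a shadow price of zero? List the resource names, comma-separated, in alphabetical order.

fertilizer: 216/216 (binding)
seed budget: 122/135 (slack 13)
land: 178/197 (slack 19)
water: 85/85 (binding)
By complementary slackness, a constraint with positive slack has shadow price 0 → land, seed budget.

land, seed budget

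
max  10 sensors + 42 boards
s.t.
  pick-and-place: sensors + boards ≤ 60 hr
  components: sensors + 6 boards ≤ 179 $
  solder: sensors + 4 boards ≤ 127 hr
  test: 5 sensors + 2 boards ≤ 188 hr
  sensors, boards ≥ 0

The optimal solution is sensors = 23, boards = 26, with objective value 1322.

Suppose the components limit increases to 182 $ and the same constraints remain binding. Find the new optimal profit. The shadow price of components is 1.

1325

Δb = 3, so new z* = 1322 + (1)·(3) = 1322 + 3 = 1325.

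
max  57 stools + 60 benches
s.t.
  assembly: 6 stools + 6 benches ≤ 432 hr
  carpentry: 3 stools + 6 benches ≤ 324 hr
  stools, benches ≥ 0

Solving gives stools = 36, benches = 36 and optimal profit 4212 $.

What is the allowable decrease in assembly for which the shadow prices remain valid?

Binding constraints: assembly, carpentry. The basis is B = [[6,6],[3,6]] with det 18.
Per unit decrease in assembly, x* moves by d = (-0.3333, 0.1667).
The basis stays optimal until stools reaches 0; allowable decrease = 108 hr.

108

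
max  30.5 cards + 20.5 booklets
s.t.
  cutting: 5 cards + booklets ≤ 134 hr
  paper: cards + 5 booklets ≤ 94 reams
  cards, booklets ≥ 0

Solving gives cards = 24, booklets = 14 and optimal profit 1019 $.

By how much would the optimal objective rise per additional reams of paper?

3

Both cutting and paper are binding at x*.
The binding rows give the dual system: 5·y_cutting + 1·y_paper = 30.5 and 1·y_cutting + 5·y_paper = 20.5.
→ y_cutting = 5.5 and y_paper = 3.
Shadow price of paper = 3.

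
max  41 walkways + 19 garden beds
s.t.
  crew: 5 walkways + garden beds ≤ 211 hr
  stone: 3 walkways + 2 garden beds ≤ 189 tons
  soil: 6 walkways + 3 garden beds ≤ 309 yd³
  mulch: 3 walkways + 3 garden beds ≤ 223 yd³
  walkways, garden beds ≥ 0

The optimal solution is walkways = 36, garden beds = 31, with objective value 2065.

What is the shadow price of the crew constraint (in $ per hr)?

At the optimum: crew uses 211 of 211 (binding); stone uses 170 of 189 (slack = 19); soil uses 309 of 309 (binding); mulch uses 201 of 223 (slack = 22).
By complementary slackness, y = 0 for the non-binding constraints.
Dual feasibility on the basic columns requires 5·y_crew + 6·y_soil = 41, 1·y_crew + 3·y_soil = 19.
This yields shadow prices y_crew = 1, y_soil = 6.
Shadow price of crew = 1.

1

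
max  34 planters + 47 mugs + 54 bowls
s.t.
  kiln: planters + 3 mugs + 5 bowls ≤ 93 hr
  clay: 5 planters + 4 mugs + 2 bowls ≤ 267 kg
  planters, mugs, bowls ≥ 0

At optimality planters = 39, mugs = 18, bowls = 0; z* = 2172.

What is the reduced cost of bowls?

Both kiln and clay are binding at x*.
The binding rows give the dual system: 1·y_kiln + 5·y_clay = 34 and 3·y_kiln + 4·y_clay = 47.
Solving: y_kiln = 9, y_clay = 5.
Reduced cost of bowls: c₃ − yᵀa₃ = 54 − (9·5 + 5·2) = 54 − 55 = -1.

-1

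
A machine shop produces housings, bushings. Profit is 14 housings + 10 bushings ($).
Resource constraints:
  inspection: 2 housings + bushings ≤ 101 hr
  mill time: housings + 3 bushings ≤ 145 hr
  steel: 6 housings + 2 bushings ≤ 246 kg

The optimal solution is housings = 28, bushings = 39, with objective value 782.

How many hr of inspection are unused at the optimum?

6

inspection used = 2·28 + 1·39 = 95; slack = 101 − 95 = 6.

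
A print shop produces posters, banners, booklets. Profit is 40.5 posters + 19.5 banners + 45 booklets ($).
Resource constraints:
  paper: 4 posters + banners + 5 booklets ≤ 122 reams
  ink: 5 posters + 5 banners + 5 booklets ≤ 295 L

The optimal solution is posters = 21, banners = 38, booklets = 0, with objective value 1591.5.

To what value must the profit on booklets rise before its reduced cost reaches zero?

At the optimum: paper uses 122 of 122 (binding); ink uses 295 of 295 (binding).
Dual feasibility on the basic columns requires 4·y_paper + 5·y_ink = 40.5, 1·y_paper + 5·y_ink = 19.5.
→ y_paper = 7 and y_ink = 2.5.
booklets enters the basis when its profit ≥ yᵀa₃ = 7·5 + 2.5·5 = 47.5.

47.5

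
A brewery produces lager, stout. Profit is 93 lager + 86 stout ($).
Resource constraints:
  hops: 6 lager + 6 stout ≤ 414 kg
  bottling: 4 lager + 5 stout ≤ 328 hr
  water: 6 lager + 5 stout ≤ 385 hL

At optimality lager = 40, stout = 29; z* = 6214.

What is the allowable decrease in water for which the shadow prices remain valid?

23

Binding constraints: hops, water. The basis is B = [[6,6],[6,5]] with det -6.
Per unit decrease in water, x* moves by d = (-1, 1).
The basis stays optimal until bottling becomes binding; allowable decrease = 23 hL.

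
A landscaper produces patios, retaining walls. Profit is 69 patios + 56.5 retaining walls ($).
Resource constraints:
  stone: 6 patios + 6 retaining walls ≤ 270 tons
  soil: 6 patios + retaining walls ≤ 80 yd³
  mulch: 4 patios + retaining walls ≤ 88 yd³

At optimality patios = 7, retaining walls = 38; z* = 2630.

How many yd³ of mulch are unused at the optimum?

22

mulch used = 4·7 + 1·38 = 66; slack = 88 − 66 = 22.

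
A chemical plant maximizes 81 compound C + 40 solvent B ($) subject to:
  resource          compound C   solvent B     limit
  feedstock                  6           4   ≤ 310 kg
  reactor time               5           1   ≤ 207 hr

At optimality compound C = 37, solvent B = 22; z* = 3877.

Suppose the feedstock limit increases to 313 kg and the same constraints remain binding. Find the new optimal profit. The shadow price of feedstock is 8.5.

Δb = 3, so new z* = 3877 + (8.5)·(3) = 3877 + 25.5 = 3902.5.

3902.5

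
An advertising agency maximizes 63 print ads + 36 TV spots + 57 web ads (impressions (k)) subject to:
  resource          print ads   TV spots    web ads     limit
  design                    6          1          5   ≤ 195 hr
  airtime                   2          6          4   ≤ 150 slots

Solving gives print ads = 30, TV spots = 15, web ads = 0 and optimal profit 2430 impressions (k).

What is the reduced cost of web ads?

-6

Both design and airtime are binding at x*.
From A_Bᵀ y = c: 6·y_design + 2·y_airtime = 63; 1·y_design + 6·y_airtime = 36.
This yields shadow prices y_design = 9, y_airtime = 4.5.
Reduced cost of web ads: c₃ − yᵀa₃ = 57 − (9·5 + 4.5·4) = 57 − 63 = -6.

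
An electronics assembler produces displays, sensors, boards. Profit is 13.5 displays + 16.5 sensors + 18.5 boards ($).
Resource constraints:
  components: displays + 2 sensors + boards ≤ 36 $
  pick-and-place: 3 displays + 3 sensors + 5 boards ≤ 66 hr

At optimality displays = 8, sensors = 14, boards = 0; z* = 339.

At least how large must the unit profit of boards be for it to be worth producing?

20.5

Both components and pick-and-place are binding at x*.
The binding rows give the dual system: 1·y_components + 3·y_pick-and-place = 13.5 and 2·y_components + 3·y_pick-and-place = 16.5.
Solving: y_components = 3, y_pick-and-place = 3.5.
boards enters the basis when its profit ≥ yᵀa₃ = 3·1 + 3.5·5 = 20.5.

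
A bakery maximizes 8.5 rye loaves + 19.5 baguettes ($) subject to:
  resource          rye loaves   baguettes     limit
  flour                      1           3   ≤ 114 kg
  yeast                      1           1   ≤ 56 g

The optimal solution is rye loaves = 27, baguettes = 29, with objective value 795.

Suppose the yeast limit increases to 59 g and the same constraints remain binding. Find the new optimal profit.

Check each constraint at x*: flour 114/114 (tight); yeast 56/56 (tight).
The binding rows give the dual system: 1·y_flour + 1·y_yeast = 8.5 and 3·y_flour + 1·y_yeast = 19.5.
→ y_flour = 5.5 and y_yeast = 3.
Δz = y_yeast·Δb = 3 × (3) = 9, so new z* = 795 + 9 = 804.

804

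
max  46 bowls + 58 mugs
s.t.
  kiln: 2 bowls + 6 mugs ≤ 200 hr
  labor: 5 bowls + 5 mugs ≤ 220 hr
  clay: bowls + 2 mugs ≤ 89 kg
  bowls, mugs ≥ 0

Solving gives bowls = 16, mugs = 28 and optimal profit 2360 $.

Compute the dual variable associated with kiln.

At the optimum: kiln uses 200 of 200 (binding); labor uses 220 of 220 (binding); clay uses 72 of 89 (slack = 17).
By complementary slackness, y = 0 for the non-binding constraint.
From A_Bᵀ y = c: 2·y_kiln + 5·y_labor = 46; 6·y_kiln + 5·y_labor = 58.
→ y_kiln = 3 and y_labor = 8.
Shadow price of kiln = 3.

3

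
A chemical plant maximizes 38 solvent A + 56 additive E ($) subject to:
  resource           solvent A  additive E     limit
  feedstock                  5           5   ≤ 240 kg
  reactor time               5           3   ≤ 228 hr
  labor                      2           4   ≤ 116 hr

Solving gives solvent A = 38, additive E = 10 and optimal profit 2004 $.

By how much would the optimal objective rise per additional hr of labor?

9

Check each constraint at x*: feedstock 240/240 (tight); reactor time 220/228 (slack 8); labor 116/116 (tight).
Since reactor time is not tight, its dual is 0.
Dual feasibility on the basic columns requires 5·y_feedstock + 2·y_labor = 38, 5·y_feedstock + 4·y_labor = 56.
This yields shadow prices y_feedstock = 4, y_labor = 9.
Shadow price of labor = 9.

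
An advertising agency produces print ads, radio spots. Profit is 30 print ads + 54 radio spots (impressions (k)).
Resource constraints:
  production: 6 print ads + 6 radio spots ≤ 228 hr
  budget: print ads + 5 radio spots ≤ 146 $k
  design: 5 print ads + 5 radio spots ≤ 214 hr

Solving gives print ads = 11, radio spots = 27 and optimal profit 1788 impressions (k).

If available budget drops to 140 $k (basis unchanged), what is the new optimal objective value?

Binding: production and budget. Non-binding: design (24 unused).
By complementary slackness, y = 0 for the non-binding constraint.
The binding rows give the dual system: 6·y_production + 1·y_budget = 30 and 6·y_production + 5·y_budget = 54.
Solving: y_production = 4, y_budget = 6.
Δz = y_budget·Δb = 6 × (-6) = -36, so new z* = 1788 − 36 = 1752.

1752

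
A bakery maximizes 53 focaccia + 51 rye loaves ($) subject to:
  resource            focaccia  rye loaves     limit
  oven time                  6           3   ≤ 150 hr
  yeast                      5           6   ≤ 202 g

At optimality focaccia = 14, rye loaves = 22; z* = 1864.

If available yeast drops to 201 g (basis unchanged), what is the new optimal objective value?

At the optimum: oven time uses 150 of 150 (binding); yeast uses 202 of 202 (binding).
Dual feasibility on the basic columns requires 6·y_oven time + 5·y_yeast = 53, 3·y_oven time + 6·y_yeast = 51.
This yields shadow prices y_oven time = 3, y_yeast = 7.
Δz = y_yeast·Δb = 7 × (-1) = -7, so new z* = 1864 − 7 = 1857.

1857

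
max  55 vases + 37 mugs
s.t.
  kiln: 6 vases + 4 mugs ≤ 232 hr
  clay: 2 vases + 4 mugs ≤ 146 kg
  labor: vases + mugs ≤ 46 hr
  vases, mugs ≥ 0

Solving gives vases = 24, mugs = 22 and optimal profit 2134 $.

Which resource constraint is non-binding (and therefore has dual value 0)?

clay

kiln: 232/232 (binding)
clay: 136/146 (slack 10)
labor: 46/46 (binding)
By complementary slackness, a constraint with positive slack has shadow price 0 → clay.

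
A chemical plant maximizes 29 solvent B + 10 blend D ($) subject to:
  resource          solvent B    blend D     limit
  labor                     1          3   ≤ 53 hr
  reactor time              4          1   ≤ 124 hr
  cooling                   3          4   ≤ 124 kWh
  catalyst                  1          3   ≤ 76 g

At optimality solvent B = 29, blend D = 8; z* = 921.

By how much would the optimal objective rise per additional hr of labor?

Check each constraint at x*: labor 53/53 (tight); reactor time 124/124 (tight); cooling 119/124 (slack 5); catalyst 53/76 (slack 23).
Since cooling, catalyst are not tight, their duals are 0.
From A_Bᵀ y = c: 1·y_labor + 4·y_reactor time = 29; 3·y_labor + 1·y_reactor time = 10.
→ y_labor = 1 and y_reactor time = 7.
Shadow price of labor = 1.

1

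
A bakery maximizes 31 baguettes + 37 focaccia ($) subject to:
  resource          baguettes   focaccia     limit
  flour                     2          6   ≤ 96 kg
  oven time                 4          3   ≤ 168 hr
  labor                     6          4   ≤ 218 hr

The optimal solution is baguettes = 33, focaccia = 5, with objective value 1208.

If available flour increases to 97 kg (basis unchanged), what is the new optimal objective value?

Check each constraint at x*: flour 96/96 (tight); oven time 147/168 (slack 21); labor 218/218 (tight).
By complementary slackness, y = 0 for the non-binding constraint.
From A_Bᵀ y = c: 2·y_flour + 6·y_labor = 31; 6·y_flour + 4·y_labor = 37.
→ y_flour = 3.5 and y_labor = 4.
Δz = y_flour·Δb = 3.5 × (1) = 3.5, so new z* = 1208 + 3.5 = 1211.5.

1211.5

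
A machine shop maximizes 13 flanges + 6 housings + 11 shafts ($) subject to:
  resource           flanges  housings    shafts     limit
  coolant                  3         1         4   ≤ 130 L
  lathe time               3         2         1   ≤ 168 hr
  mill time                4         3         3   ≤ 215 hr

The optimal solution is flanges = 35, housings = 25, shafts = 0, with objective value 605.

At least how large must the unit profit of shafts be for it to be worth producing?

15

Binding: coolant and mill time. Non-binding: lathe time (13 unused).
Slack constraints have shadow price 0 (complementary slackness).
Dual feasibility on the basic columns requires 3·y_coolant + 4·y_mill time = 13, 1·y_coolant + 3·y_mill time = 6.
Solving: y_coolant = 3, y_mill time = 1.
shafts enters the basis when its profit ≥ yᵀa₃ = 3·4 + 1·3 = 15.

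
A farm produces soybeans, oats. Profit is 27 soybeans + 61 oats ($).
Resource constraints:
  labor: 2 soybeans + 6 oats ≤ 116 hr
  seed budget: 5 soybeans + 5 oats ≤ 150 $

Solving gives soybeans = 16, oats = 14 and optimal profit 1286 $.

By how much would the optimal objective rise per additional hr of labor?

8.5

At the optimum: labor uses 116 of 116 (binding); seed budget uses 150 of 150 (binding).
The binding rows give the dual system: 2·y_labor + 5·y_seed budget = 27 and 6·y_labor + 5·y_seed budget = 61.
→ y_labor = 8.5 and y_seed budget = 2.
Shadow price of labor = 8.5.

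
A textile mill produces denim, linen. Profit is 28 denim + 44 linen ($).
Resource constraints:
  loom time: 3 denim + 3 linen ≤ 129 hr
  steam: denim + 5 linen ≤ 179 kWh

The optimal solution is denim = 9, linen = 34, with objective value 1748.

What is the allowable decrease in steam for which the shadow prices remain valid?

Binding constraints: loom time, steam. The basis is B = [[3,3],[1,5]] with det 12.
Per unit decrease in steam, x* moves by d = (0.25, -0.25).
The basis stays optimal until linen reaches 0; allowable decrease = 136 kWh.

136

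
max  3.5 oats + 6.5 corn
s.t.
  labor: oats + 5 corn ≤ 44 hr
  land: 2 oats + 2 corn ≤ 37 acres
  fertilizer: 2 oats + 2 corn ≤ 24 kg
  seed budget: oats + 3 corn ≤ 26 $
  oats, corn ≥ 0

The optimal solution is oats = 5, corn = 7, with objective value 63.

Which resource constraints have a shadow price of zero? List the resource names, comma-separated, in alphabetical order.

labor, land

labor: 40/44 (slack 4)
land: 24/37 (slack 13)
fertilizer: 24/24 (binding)
seed budget: 26/26 (binding)
By complementary slackness, a constraint with positive slack has shadow price 0 → labor, land.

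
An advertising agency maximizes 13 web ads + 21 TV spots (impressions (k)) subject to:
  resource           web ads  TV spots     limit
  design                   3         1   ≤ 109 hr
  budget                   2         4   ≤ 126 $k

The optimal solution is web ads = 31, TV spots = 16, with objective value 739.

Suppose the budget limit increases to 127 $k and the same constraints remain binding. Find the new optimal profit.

744

Check each constraint at x*: design 109/109 (tight); budget 126/126 (tight).
From A_Bᵀ y = c: 3·y_design + 2·y_budget = 13; 1·y_design + 4·y_budget = 21.
→ y_design = 1 and y_budget = 5.
Δz = y_budget·Δb = 5 × (1) = 5, so new z* = 739 + 5 = 744.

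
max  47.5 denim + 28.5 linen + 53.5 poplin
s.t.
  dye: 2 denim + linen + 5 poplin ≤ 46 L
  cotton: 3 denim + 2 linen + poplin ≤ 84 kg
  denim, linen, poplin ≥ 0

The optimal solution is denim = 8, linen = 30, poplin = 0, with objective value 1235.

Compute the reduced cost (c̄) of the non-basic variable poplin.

-3.5

At the optimum: dye uses 46 of 46 (binding); cotton uses 84 of 84 (binding).
Dual feasibility on the basic columns requires 2·y_dye + 3·y_cotton = 47.5, 1·y_dye + 2·y_cotton = 28.5.
This yields shadow prices y_dye = 9.5, y_cotton = 9.5.
Reduced cost of poplin: c₃ − yᵀa₃ = 53.5 − (9.5·5 + 9.5·1) = 53.5 − 57 = -3.5.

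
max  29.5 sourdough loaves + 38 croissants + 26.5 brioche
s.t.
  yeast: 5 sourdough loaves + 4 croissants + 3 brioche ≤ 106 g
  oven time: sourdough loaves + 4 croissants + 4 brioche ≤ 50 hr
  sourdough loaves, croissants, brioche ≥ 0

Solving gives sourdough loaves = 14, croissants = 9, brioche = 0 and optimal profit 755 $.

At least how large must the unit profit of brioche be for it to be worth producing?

33

Check each constraint at x*: yeast 106/106 (tight); oven time 50/50 (tight).
The binding rows give the dual system: 5·y_yeast + 1·y_oven time = 29.5 and 4·y_yeast + 4·y_oven time = 38.
→ y_yeast = 5 and y_oven time = 4.5.
brioche enters the basis when its profit ≥ yᵀa₃ = 5·3 + 4.5·4 = 33.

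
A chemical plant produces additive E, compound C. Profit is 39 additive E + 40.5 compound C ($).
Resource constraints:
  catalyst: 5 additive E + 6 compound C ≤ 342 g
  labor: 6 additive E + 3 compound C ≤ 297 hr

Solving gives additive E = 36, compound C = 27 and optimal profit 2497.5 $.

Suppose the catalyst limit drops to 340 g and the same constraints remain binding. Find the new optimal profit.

2485.5

Check each constraint at x*: catalyst 342/342 (tight); labor 297/297 (tight).
Dual feasibility on the basic columns requires 5·y_catalyst + 6·y_labor = 39, 6·y_catalyst + 3·y_labor = 40.5.
→ y_catalyst = 6 and y_labor = 1.5.
Δz = y_catalyst·Δb = 6 × (-2) = -12, so new z* = 2497.5 − 12 = 2485.5.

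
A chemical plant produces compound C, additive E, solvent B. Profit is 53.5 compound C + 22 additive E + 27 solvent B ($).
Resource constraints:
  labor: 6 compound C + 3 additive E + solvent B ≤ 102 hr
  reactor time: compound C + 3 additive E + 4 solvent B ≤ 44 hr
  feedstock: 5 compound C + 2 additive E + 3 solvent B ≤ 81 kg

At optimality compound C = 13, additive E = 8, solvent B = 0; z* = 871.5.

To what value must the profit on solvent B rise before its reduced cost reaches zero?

29.5

Check each constraint at x*: labor 102/102 (tight); reactor time 37/44 (slack 7); feedstock 81/81 (tight).
Since reactor time is not tight, its dual is 0.
From A_Bᵀ y = c: 6·y_labor + 5·y_feedstock = 53.5; 3·y_labor + 2·y_feedstock = 22.
Solving: y_labor = 1, y_feedstock = 9.5.
solvent B enters the basis when its profit ≥ yᵀa₃ = 1·1 + 9.5·3 = 29.5.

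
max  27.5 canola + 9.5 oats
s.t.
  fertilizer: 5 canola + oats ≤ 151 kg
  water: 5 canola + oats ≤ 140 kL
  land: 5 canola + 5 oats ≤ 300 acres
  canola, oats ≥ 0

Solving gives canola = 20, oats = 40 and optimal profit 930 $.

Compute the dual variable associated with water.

Binding: water and land. Non-binding: fertilizer (11 unused).
By complementary slackness, y = 0 for the non-binding constraint.
Dual feasibility on the basic columns requires 5·y_water + 5·y_land = 27.5, 1·y_water + 5·y_land = 9.5.
Solving: y_water = 4.5, y_land = 1.
Shadow price of water = 4.5.

4.5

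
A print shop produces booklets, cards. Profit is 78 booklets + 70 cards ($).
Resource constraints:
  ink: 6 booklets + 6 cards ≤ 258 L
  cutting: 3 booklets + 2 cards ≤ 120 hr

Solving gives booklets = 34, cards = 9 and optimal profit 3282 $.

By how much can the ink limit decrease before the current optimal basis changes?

Binding constraints: ink, cutting. The basis is B = [[6,6],[3,2]] with det -6.
Per unit decrease in ink, x* moves by d = (0.3333, -0.5).
The basis stays optimal until cards reaches 0; allowable decrease = 18 L.

18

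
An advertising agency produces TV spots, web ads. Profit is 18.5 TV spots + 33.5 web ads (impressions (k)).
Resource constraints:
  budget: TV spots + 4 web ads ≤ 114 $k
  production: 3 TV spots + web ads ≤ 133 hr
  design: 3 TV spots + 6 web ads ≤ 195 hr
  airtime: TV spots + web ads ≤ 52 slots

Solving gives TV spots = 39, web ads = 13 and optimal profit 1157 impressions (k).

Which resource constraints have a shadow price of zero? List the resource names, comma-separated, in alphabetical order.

budget: 91/114 (slack 23)
production: 130/133 (slack 3)
design: 195/195 (binding)
airtime: 52/52 (binding)
By complementary slackness, a constraint with positive slack has shadow price 0 → budget, production.

budget, production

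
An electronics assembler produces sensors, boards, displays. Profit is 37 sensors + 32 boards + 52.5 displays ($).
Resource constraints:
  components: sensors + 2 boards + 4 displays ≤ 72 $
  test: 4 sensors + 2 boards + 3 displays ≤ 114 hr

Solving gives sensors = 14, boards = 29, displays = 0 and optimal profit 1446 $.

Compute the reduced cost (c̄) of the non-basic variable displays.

Check each constraint at x*: components 72/72 (tight); test 114/114 (tight).
The binding rows give the dual system: 1·y_components + 4·y_test = 37 and 2·y_components + 2·y_test = 32.
This yields shadow prices y_components = 9, y_test = 7.
Reduced cost of displays: c₃ − yᵀa₃ = 52.5 − (9·4 + 7·3) = 52.5 − 57 = -4.5.

-4.5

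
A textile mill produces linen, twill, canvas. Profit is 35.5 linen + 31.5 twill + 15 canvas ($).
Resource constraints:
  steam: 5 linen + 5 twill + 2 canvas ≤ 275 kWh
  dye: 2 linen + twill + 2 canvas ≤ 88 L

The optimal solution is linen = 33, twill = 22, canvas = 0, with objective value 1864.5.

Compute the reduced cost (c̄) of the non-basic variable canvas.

Both steam and dye are binding at x*.
From A_Bᵀ y = c: 5·y_steam + 2·y_dye = 35.5; 5·y_steam + 1·y_dye = 31.5.
→ y_steam = 5.5 and y_dye = 4.
Reduced cost of canvas: c₃ − yᵀa₃ = 15 − (5.5·2 + 4·2) = 15 − 19 = -4.

-4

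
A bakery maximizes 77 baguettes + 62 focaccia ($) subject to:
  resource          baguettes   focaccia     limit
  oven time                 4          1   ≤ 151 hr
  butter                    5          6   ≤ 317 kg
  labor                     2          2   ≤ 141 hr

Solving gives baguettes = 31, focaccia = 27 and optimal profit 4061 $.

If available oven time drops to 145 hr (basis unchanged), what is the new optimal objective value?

4013

Check each constraint at x*: oven time 151/151 (tight); butter 317/317 (tight); labor 116/141 (slack 25).
Since labor is not tight, its dual is 0.
The binding rows give the dual system: 4·y_oven time + 5·y_butter = 77 and 1·y_oven time + 6·y_butter = 62.
→ y_oven time = 8 and y_butter = 9.
Δz = y_oven time·Δb = 8 × (-6) = -48, so new z* = 4061 − 48 = 4013.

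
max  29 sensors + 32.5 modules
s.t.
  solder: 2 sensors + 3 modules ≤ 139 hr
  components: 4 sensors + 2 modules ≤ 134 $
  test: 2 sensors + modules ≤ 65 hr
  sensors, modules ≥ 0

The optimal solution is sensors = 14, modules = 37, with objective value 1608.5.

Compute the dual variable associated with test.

5.5

Binding: solder and test. Non-binding: components (4 unused).
Slack constraints have shadow price 0 (complementary slackness).
From A_Bᵀ y = c: 2·y_solder + 2·y_test = 29; 3·y_solder + 1·y_test = 32.5.
This yields shadow prices y_solder = 9, y_test = 5.5.
Shadow price of test = 5.5.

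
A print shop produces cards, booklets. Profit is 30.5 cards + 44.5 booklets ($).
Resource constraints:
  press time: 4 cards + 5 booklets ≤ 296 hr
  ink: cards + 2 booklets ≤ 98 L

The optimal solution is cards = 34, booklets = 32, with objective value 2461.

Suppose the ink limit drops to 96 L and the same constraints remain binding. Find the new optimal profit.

2444

At the optimum: press time uses 296 of 296 (binding); ink uses 98 of 98 (binding).
The binding rows give the dual system: 4·y_press time + 1·y_ink = 30.5 and 5·y_press time + 2·y_ink = 44.5.
Solving: y_press time = 5.5, y_ink = 8.5.
Δz = y_ink·Δb = 8.5 × (-2) = -17, so new z* = 2461 − 17 = 2444.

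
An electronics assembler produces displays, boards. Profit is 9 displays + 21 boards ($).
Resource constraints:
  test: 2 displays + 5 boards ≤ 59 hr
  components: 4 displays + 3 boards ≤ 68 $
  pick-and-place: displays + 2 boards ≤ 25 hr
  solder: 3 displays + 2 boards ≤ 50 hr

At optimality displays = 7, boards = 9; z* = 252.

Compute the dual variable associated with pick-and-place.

3

Check each constraint at x*: test 59/59 (tight); components 55/68 (slack 13); pick-and-place 25/25 (tight); solder 39/50 (slack 11).
By complementary slackness, y = 0 for the non-binding constraints.
From A_Bᵀ y = c: 2·y_test + 1·y_pick-and-place = 9; 5·y_test + 2·y_pick-and-place = 21.
→ y_test = 3 and y_pick-and-place = 3.
Shadow price of pick-and-place = 3.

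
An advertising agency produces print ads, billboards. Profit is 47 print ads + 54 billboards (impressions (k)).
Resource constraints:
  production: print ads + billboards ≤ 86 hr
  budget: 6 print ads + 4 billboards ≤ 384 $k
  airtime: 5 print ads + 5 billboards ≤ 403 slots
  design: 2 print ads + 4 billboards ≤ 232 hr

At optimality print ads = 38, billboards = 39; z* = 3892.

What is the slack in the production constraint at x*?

production used = 1·38 + 1·39 = 77; slack = 86 − 77 = 9.

9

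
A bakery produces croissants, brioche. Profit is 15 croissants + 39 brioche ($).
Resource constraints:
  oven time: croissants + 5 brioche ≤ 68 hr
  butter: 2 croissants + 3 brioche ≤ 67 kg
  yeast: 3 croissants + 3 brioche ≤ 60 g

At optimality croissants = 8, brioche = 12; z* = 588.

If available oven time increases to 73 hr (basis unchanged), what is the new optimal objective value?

Binding: oven time and yeast. Non-binding: butter (15 unused).
Slack constraints have shadow price 0 (complementary slackness).
From A_Bᵀ y = c: 1·y_oven time + 3·y_yeast = 15; 5·y_oven time + 3·y_yeast = 39.
→ y_oven time = 6 and y_yeast = 3.
Δz = y_oven time·Δb = 6 × (5) = 30, so new z* = 588 + 30 = 618.

618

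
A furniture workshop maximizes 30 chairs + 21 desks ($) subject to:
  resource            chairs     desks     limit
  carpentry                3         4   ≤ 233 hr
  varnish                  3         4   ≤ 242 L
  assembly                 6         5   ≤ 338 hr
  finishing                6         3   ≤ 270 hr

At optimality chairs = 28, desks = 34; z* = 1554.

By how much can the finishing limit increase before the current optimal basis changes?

Binding constraints: assembly, finishing. The basis is B = [[6,5],[6,3]] with det -12.
Per unit increase in finishing, x* moves by d = (0.4167, -0.5).
The basis stays optimal until desks reaches 0; allowable increase = 68 hr.

68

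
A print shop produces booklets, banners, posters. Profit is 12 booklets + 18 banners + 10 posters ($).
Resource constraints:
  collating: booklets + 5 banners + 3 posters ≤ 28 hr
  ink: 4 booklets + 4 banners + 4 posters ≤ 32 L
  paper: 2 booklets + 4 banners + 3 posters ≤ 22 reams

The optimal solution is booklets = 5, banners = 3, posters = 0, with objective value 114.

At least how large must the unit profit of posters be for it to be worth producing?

15

Check each constraint at x*: collating 20/28 (slack 8); ink 32/32 (tight); paper 22/22 (tight).
Slack constraints have shadow price 0 (complementary slackness).
Dual feasibility on the basic columns requires 4·y_ink + 2·y_paper = 12, 4·y_ink + 4·y_paper = 18.
→ y_ink = 1.5 and y_paper = 3.
posters enters the basis when its profit ≥ yᵀa₃ = 1.5·4 + 3·3 = 15.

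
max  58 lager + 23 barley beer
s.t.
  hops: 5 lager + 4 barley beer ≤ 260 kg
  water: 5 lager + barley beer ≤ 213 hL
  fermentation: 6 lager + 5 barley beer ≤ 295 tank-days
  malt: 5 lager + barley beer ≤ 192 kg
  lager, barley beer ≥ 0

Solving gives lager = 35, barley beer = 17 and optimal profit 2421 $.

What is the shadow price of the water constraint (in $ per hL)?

0

At the optimum: hops uses 243 of 260 (slack = 17); water uses 192 of 213 (slack = 21); fermentation uses 295 of 295 (binding); malt uses 192 of 192 (binding).
Since hops, water are not tight, their duals are 0.
From A_Bᵀ y = c: 6·y_fermentation + 5·y_malt = 58; 5·y_fermentation + 1·y_malt = 23.
→ y_fermentation = 3 and y_malt = 8.
Shadow price of water = 0.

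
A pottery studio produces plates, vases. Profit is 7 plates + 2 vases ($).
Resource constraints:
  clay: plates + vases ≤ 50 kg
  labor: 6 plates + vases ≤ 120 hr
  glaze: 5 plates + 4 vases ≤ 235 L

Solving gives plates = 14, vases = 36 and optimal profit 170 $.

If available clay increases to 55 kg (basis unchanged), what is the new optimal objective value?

175

Binding: clay and labor. Non-binding: glaze (21 unused).
By complementary slackness, y = 0 for the non-binding constraint.
Dual feasibility on the basic columns requires 1·y_clay + 6·y_labor = 7, 1·y_clay + 1·y_labor = 2.
This yields shadow prices y_clay = 1, y_labor = 1.
Δz = y_clay·Δb = 1 × (5) = 5, so new z* = 170 + 5 = 175.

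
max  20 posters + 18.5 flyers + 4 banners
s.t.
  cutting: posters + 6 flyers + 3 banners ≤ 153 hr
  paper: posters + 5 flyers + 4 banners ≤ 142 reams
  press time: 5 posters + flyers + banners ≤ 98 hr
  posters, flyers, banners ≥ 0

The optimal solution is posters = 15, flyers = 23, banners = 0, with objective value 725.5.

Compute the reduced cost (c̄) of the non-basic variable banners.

At the optimum: cutting uses 153 of 153 (binding); paper uses 130 of 142 (slack = 12); press time uses 98 of 98 (binding).
By complementary slackness, y = 0 for the non-binding constraint.
From A_Bᵀ y = c: 1·y_cutting + 5·y_press time = 20; 6·y_cutting + 1·y_press time = 18.5.
→ y_cutting = 2.5 and y_press time = 3.5.
Reduced cost of banners: c₃ − yᵀa₃ = 4 − (2.5·3 + 3.5·1) = 4 − 11 = -7.

-7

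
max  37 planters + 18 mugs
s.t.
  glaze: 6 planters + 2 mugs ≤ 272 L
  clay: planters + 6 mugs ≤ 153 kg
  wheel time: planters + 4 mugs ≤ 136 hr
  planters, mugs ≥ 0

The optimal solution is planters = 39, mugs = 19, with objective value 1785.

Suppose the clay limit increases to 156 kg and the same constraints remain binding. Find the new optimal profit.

1788

At the optimum: glaze uses 272 of 272 (binding); clay uses 153 of 153 (binding); wheel time uses 115 of 136 (slack = 21).
By complementary slackness, y = 0 for the non-binding constraint.
Dual feasibility on the basic columns requires 6·y_glaze + 1·y_clay = 37, 2·y_glaze + 6·y_clay = 18.
This yields shadow prices y_glaze = 6, y_clay = 1.
Δz = y_clay·Δb = 1 × (3) = 3, so new z* = 1785 + 3 = 1788.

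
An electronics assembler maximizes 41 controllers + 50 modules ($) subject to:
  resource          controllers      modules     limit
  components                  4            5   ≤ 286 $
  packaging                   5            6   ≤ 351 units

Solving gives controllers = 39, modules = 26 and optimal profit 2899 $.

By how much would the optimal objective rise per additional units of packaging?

Check each constraint at x*: components 286/286 (tight); packaging 351/351 (tight).
From A_Bᵀ y = c: 4·y_components + 5·y_packaging = 41; 5·y_components + 6·y_packaging = 50.
→ y_components = 4 and y_packaging = 5.
Shadow price of packaging = 5.

5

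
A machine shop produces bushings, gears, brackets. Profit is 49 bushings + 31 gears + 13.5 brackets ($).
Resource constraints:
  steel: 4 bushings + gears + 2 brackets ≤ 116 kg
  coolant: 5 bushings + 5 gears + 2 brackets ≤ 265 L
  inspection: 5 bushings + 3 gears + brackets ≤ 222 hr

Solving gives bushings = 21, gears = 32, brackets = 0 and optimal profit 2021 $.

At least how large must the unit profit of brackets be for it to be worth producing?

Binding: steel and coolant. Non-binding: inspection (21 unused).
Slack constraints have shadow price 0 (complementary slackness).
The binding rows give the dual system: 4·y_steel + 5·y_coolant = 49 and 1·y_steel + 5·y_coolant = 31.
→ y_steel = 6 and y_coolant = 5.
brackets enters the basis when its profit ≥ yᵀa₃ = 6·2 + 5·2 = 22.

22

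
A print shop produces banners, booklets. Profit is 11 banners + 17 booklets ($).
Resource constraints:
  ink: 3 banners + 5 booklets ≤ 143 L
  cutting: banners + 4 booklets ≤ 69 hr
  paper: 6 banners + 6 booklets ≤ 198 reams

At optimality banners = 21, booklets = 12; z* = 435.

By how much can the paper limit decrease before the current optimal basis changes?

Binding constraints: cutting, paper. The basis is B = [[1,4],[6,6]] with det -18.
Per unit decrease in paper, x* moves by d = (-0.2222, 0.0556).
The basis stays optimal until banners reaches 0; allowable decrease = 94.5 reams.

94.5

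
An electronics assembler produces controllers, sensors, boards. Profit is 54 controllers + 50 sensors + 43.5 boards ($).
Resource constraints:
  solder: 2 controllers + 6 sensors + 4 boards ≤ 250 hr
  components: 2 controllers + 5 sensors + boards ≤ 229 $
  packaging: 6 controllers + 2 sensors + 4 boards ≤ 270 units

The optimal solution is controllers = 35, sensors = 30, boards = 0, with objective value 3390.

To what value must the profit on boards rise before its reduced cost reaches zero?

At the optimum: solder uses 250 of 250 (binding); components uses 220 of 229 (slack = 9); packaging uses 270 of 270 (binding).
Since components is not tight, its dual is 0.
Dual feasibility on the basic columns requires 2·y_solder + 6·y_packaging = 54, 6·y_solder + 2·y_packaging = 50.
This yields shadow prices y_solder = 6, y_packaging = 7.
boards enters the basis when its profit ≥ yᵀa₃ = 6·4 + 7·4 = 52.

52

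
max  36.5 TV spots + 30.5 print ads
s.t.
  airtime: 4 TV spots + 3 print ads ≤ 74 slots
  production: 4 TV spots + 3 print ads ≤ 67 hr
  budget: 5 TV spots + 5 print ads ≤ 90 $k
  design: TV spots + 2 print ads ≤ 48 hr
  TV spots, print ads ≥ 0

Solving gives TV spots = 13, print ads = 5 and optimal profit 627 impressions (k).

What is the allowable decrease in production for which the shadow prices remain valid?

Binding constraints: production, budget. The basis is B = [[4,3],[5,5]] with det 5.
Per unit decrease in production, x* moves by d = (-1, 1).
The basis stays optimal until TV spots reaches 0; allowable decrease = 13 hr.

13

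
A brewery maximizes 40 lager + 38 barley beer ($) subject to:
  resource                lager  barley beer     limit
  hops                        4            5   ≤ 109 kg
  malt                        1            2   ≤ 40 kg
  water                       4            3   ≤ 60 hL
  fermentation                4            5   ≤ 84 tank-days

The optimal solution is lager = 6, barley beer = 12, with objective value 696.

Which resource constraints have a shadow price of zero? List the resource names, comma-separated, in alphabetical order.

hops: 84/109 (slack 25)
malt: 30/40 (slack 10)
water: 60/60 (binding)
fermentation: 84/84 (binding)
By complementary slackness, a constraint with positive slack has shadow price 0 → hops, malt.

hops, malt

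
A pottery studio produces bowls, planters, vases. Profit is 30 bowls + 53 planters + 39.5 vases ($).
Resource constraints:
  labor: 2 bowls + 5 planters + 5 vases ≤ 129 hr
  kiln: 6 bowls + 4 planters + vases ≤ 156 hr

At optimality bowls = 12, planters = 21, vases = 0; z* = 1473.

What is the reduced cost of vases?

-7.5

Check each constraint at x*: labor 129/129 (tight); kiln 156/156 (tight).
The binding rows give the dual system: 2·y_labor + 6·y_kiln = 30 and 5·y_labor + 4·y_kiln = 53.
This yields shadow prices y_labor = 9, y_kiln = 2.
Reduced cost of vases: c₃ − yᵀa₃ = 39.5 − (9·5 + 2·1) = 39.5 − 47 = -7.5.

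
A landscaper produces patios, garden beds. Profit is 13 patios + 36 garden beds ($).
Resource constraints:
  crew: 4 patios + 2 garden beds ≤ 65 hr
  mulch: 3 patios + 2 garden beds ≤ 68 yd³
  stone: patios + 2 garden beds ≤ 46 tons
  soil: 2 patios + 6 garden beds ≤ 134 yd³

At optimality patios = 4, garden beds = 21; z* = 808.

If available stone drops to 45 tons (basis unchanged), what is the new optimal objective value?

At the optimum: crew uses 58 of 65 (slack = 7); mulch uses 54 of 68 (slack = 14); stone uses 46 of 46 (binding); soil uses 134 of 134 (binding).
Slack constraints have shadow price 0 (complementary slackness).
Dual feasibility on the basic columns requires 1·y_stone + 2·y_soil = 13, 2·y_stone + 6·y_soil = 36.
→ y_stone = 3 and y_soil = 5.
Δz = y_stone·Δb = 3 × (-1) = -3, so new z* = 808 − 3 = 805.

805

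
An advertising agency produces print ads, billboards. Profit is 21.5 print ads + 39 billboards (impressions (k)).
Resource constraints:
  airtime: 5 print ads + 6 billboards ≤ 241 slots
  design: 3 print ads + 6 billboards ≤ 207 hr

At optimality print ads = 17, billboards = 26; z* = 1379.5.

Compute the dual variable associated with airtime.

Both airtime and design are binding at x*.
The binding rows give the dual system: 5·y_airtime + 3·y_design = 21.5 and 6·y_airtime + 6·y_design = 39.
Solving: y_airtime = 1, y_design = 5.5.
Shadow price of airtime = 1.

1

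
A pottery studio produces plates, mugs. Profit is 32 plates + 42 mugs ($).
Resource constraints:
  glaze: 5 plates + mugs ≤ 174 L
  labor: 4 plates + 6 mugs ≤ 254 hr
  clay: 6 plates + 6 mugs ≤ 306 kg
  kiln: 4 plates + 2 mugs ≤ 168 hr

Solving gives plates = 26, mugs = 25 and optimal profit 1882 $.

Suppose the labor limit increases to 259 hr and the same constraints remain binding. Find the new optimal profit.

At the optimum: glaze uses 155 of 174 (slack = 19); labor uses 254 of 254 (binding); clay uses 306 of 306 (binding); kiln uses 154 of 168 (slack = 14).
Slack constraints have shadow price 0 (complementary slackness).
The binding rows give the dual system: 4·y_labor + 6·y_clay = 32 and 6·y_labor + 6·y_clay = 42.
→ y_labor = 5 and y_clay = 2.
Δz = y_labor·Δb = 5 × (5) = 25, so new z* = 1882 + 25 = 1907.

1907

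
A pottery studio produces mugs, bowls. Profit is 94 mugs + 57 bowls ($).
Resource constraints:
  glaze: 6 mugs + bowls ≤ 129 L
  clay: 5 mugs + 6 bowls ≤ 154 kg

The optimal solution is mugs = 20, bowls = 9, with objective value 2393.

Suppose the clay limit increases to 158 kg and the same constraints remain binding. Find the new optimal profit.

At the optimum: glaze uses 129 of 129 (binding); clay uses 154 of 154 (binding).
The binding rows give the dual system: 6·y_glaze + 5·y_clay = 94 and 1·y_glaze + 6·y_clay = 57.
Solving: y_glaze = 9, y_clay = 8.
Δz = y_clay·Δb = 8 × (4) = 32, so new z* = 2393 + 32 = 2425.

2425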